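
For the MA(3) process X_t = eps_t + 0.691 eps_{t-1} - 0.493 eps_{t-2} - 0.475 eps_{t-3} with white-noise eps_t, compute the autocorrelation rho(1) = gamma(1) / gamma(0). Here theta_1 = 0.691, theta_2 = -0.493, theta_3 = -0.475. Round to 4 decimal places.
\rho(1) = 0.3003

For an MA(q) process with theta_0 = 1, the autocovariance is
  gamma(k) = sigma^2 * sum_{i=0..q-k} theta_i * theta_{i+k},
and rho(k) = gamma(k) / gamma(0). Sigma^2 cancels.
  numerator   = (1)*(0.691) + (0.691)*(-0.493) + (-0.493)*(-0.475) = 0.584512.
  denominator = (1)^2 + (0.691)^2 + (-0.493)^2 + (-0.475)^2 = 1.946155.
  rho(1) = 0.584512 / 1.946155 = 0.3003.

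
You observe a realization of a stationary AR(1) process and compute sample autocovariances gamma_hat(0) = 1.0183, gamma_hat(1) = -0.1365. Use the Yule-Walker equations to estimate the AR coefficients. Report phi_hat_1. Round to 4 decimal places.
\hat\phi_{1} = -0.1340

The Yule-Walker equations for an AR(p) process read, in matrix form,
  Gamma_p phi = r_p,   with   (Gamma_p)_{ij} = gamma(|i - j|),
                       (r_p)_i = gamma(i),   i,j = 1..p.
Substitute the sample gammas (Toeplitz matrix and right-hand side of size 1):
  Gamma_p = [[1.0183]]
  r_p     = [-0.1365]
With p = 1 this is the single equation gamma(0) phi_1 = gamma(1):
  phi_hat_1 = gamma(1) / gamma(0) = -0.1365 / 1.0183 = -0.1340.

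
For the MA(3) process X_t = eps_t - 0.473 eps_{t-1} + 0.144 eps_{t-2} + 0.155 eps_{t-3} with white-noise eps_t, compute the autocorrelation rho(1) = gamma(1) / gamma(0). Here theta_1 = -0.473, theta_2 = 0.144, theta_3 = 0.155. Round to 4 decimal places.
\rho(1) = -0.4090

For an MA(q) process with theta_0 = 1, the autocovariance is
  gamma(k) = sigma^2 * sum_{i=0..q-k} theta_i * theta_{i+k},
and rho(k) = gamma(k) / gamma(0). Sigma^2 cancels.
  numerator   = (1)*(-0.473) + (-0.473)*(0.144) + (0.144)*(0.155) = -0.518792.
  denominator = (1)^2 + (-0.473)^2 + (0.144)^2 + (0.155)^2 = 1.26849.
  rho(1) = -0.518792 / 1.26849 = -0.4090.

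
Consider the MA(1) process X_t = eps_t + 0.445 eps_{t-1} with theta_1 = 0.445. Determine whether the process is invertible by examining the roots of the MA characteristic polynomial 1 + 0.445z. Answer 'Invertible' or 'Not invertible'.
\text{Invertible}

The MA(q) characteristic polynomial is P(z) = 1 + 0.445z.
Invertibility requires all roots to lie outside the unit circle, i.e. |z| > 1 for every root.
This is linear in z: 1 + (0.445) z = 0  =>  z = -1/(0.445) = -2.247191,  |z| = 2.247191.
Moduli of all roots: 2.2472.
All moduli strictly greater than 1? Yes.
Verdict: Invertible.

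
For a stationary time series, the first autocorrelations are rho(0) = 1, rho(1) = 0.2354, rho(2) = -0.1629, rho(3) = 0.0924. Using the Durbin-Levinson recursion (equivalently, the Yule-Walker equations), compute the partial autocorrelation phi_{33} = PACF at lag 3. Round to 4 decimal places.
\phi_{33} = 0.2170

The PACF at lag k is phi_{kk}, the last component of the solution
to the Yule-Walker system G_k phi = r_k where
  (G_k)_{ij} = rho(|i - j|), (r_k)_i = rho(i), i,j = 1..k.
Equivalently, Durbin-Levinson gives phi_{kk} iteratively:
  phi_{11} = rho(1)
  phi_{kk} = [rho(k) - sum_{j=1..k-1} phi_{k-1,j} rho(k-j)]
            / [1 - sum_{j=1..k-1} phi_{k-1,j} rho(j)],
  phi_{k,j} = phi_{k-1,j} - phi_{kk} phi_{k-1,k-j},  j = 1..k-1.
Step k = 1:
  phi_11 = rho(1) = 0.2354.
Step k = 2:
  phi_22 = [rho(2) - phi_11 rho(1)] / [1 - phi_11 rho(1)] = [-0.1629 - (0.2354)(0.2354)] / [1 - (0.2354)(0.2354)]
         = -0.21831316 / 0.94458684 = -0.23112.
  Update: phi_21 = phi_11 - phi_22 phi_11 = 0.2354 - (-0.23112)(0.2354) = 0.289806.
Step k = 3:
  phi_33 = [rho(3) - phi_21 rho(2) - phi_22 rho(1)] / [1 - phi_21 rho(1) - phi_22 rho(2)]
    numerator   = 0.0924 - (0.289806)(-0.1629) - (-0.23112)(0.2354) = 0.19401506
    denominator = 1 - (0.289806)(0.2354) - (-0.23112)(-0.1629) = 0.89413024
  phi_33 = 0.19401506 / 0.89413024 = 0.217.
Therefore phi_{33} = 0.2170.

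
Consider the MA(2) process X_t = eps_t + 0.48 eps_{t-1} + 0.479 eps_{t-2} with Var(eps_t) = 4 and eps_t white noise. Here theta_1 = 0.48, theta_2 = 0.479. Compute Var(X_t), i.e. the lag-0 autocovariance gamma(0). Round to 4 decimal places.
\gamma(0) = 5.8394

For an MA(q) process X_t = eps_t + sum_i theta_i eps_{t-i} with
Var(eps_t) = sigma^2, the variance is
  gamma(0) = sigma^2 * (1 + sum_i theta_i^2).
  sum_i theta_i^2 = (0.48)^2 + (0.479)^2 = 0.2304 + 0.229441 = 0.459841.
  gamma(0) = 4 * (1 + 0.459841) = 4 * 1.459841 = 5.839364, which rounds to 5.8394.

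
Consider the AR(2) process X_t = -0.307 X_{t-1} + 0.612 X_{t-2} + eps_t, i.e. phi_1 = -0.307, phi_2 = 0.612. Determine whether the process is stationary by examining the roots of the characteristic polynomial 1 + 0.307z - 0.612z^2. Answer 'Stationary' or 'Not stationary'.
\text{Stationary}

The AR(p) characteristic polynomial is P(z) = 1 + 0.307z - 0.612z^2.
Stationarity requires all roots to lie outside the unit circle, i.e. |z| > 1 for every root.
Set 1 + (0.307) z + (-0.612) z^2 = 0, i.e. a z^2 + b z + c = 0 with a = -0.612, b = 0.307, c = 1.
Discriminant D = b^2 - 4ac = (0.307)^2 - 4*(-0.612)*1 = 0.094249 - (-2.448) = 2.542249.
D >= 0, so the roots are real: z = (-b +/- sqrt(D)) / (2a) = (-0.307 +/- 1.594443) / (-1.224).
  z_1 = (-0.307 + 1.594443) / (-1.224) = -1.0518,   |z_1| = 1.0518.
  z_2 = (-0.307 - 1.594443) / (-1.224) = 1.5535,   |z_2| = 1.5535.
Moduli of all roots: 1.0518, 1.5535.
All moduli strictly greater than 1? Yes.
Verdict: Stationary.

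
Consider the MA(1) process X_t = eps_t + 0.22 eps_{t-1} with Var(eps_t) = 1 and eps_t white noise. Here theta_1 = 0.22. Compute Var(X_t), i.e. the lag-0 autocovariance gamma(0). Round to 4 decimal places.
\gamma(0) = 1.0484

For an MA(q) process X_t = eps_t + sum_i theta_i eps_{t-i} with
Var(eps_t) = sigma^2, the variance is
  gamma(0) = sigma^2 * (1 + sum_i theta_i^2).
  sum_i theta_i^2 = (0.22)^2 = 0.0484.
  gamma(0) = 1 * (1 + 0.0484) = 1 * 1.0484 = 1.0484.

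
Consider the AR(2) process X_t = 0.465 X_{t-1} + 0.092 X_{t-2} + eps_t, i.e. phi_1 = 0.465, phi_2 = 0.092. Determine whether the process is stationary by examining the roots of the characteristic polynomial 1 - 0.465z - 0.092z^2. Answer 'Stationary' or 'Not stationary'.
\text{Stationary}

The AR(p) characteristic polynomial is P(z) = 1 - 0.465z - 0.092z^2.
Stationarity requires all roots to lie outside the unit circle, i.e. |z| > 1 for every root.
Set 1 + (-0.465) z + (-0.092) z^2 = 0, i.e. a z^2 + b z + c = 0 with a = -0.092, b = -0.465, c = 1.
Discriminant D = b^2 - 4ac = (-0.465)^2 - 4*(-0.092)*1 = 0.216225 - (-0.368) = 0.584225.
D >= 0, so the roots are real: z = (-b +/- sqrt(D)) / (2a) = (0.465 +/- 0.764346) / (-0.184).
  z_1 = (0.465 + 0.764346) / (-0.184) = -6.6812,   |z_1| = 6.6812.
  z_2 = (0.465 - 0.764346) / (-0.184) = 1.6269,   |z_2| = 1.6269.
Moduli of all roots: 6.6812, 1.6269.
All moduli strictly greater than 1? Yes.
Verdict: Stationary.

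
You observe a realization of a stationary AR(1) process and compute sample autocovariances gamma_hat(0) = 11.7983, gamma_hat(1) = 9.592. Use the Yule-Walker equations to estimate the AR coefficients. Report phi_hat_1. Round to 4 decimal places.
\hat\phi_{1} = 0.8130

The Yule-Walker equations for an AR(p) process read, in matrix form,
  Gamma_p phi = r_p,   with   (Gamma_p)_{ij} = gamma(|i - j|),
                       (r_p)_i = gamma(i),   i,j = 1..p.
Substitute the sample gammas (Toeplitz matrix and right-hand side of size 1):
  Gamma_p = [[11.7983]]
  r_p     = [9.592]
With p = 1 this is the single equation gamma(0) phi_1 = gamma(1):
  phi_hat_1 = gamma(1) / gamma(0) = 9.592 / 11.7983 = 0.8130.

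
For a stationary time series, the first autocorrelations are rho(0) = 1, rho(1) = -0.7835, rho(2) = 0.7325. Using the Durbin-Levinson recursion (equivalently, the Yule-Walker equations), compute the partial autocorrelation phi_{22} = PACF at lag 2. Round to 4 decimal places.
\phi_{22} = 0.3072

The PACF at lag k is phi_{kk}, the last component of the solution
to the Yule-Walker system G_k phi = r_k where
  (G_k)_{ij} = rho(|i - j|), (r_k)_i = rho(i), i,j = 1..k.
Equivalently, Durbin-Levinson gives phi_{kk} iteratively:
  phi_{11} = rho(1)
  phi_{kk} = [rho(k) - sum_{j=1..k-1} phi_{k-1,j} rho(k-j)]
            / [1 - sum_{j=1..k-1} phi_{k-1,j} rho(j)],
  phi_{k,j} = phi_{k-1,j} - phi_{kk} phi_{k-1,k-j},  j = 1..k-1.
Step k = 1:
  phi_11 = rho(1) = -0.7835.
Step k = 2:
  phi_22 = [rho(2) - phi_11 rho(1)] / [1 - phi_11 rho(1)] = [0.7325 - (-0.7835)(-0.7835)] / [1 - (-0.7835)(-0.7835)]
         = 0.11862775 / 0.38612775 = 0.3072.
Therefore phi_{22} = 0.3072.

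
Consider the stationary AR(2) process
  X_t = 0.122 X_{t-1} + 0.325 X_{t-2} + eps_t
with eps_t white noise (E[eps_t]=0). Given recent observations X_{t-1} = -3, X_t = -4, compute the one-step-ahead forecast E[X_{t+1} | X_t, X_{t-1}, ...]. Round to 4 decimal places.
E[X_{t+1} \mid \mathcal F_t] = -1.4630

For an AR(p) model X_t = c + sum_i phi_i X_{t-i} + eps_t, the
one-step-ahead conditional mean is
  E[X_{t+1} | X_t, ...] = c + sum_i phi_i X_{t+1-i}.
Substitute known values:
  E[X_{t+1} | ...] = (0.122) * (-4) + (0.325) * (-3)
                   = -1.4630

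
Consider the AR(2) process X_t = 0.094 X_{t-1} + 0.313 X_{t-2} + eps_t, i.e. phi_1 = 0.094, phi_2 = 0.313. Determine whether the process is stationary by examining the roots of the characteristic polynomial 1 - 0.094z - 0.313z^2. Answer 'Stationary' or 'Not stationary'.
\text{Stationary}

The AR(p) characteristic polynomial is P(z) = 1 - 0.094z - 0.313z^2.
Stationarity requires all roots to lie outside the unit circle, i.e. |z| > 1 for every root.
Set 1 + (-0.094) z + (-0.313) z^2 = 0, i.e. a z^2 + b z + c = 0 with a = -0.313, b = -0.094, c = 1.
Discriminant D = b^2 - 4ac = (-0.094)^2 - 4*(-0.313)*1 = 0.008836 - (-1.252) = 1.260836.
D >= 0, so the roots are real: z = (-b +/- sqrt(D)) / (2a) = (0.094 +/- 1.12287) / (-0.626).
  z_1 = (0.094 + 1.12287) / (-0.626) = -1.9439,   |z_1| = 1.9439.
  z_2 = (0.094 - 1.12287) / (-0.626) = 1.6436,   |z_2| = 1.6436.
Moduli of all roots: 1.9439, 1.6436.
All moduli strictly greater than 1? Yes.
Verdict: Stationary.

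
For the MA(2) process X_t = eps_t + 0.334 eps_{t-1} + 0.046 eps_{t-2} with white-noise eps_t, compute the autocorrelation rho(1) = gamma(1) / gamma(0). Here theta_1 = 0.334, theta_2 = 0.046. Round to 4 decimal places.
\rho(1) = 0.3137

For an MA(q) process with theta_0 = 1, the autocovariance is
  gamma(k) = sigma^2 * sum_{i=0..q-k} theta_i * theta_{i+k},
and rho(k) = gamma(k) / gamma(0). Sigma^2 cancels.
  numerator   = (1)*(0.334) + (0.334)*(0.046) = 0.349364.
  denominator = (1)^2 + (0.334)^2 + (0.046)^2 = 1.113672.
  rho(1) = 0.349364 / 1.113672 = 0.3137.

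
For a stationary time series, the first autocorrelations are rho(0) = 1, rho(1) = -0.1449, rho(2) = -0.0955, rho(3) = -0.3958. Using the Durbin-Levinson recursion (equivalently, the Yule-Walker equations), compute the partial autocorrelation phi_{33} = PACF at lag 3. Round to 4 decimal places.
\phi_{33} = -0.4440

The PACF at lag k is phi_{kk}, the last component of the solution
to the Yule-Walker system G_k phi = r_k where
  (G_k)_{ij} = rho(|i - j|), (r_k)_i = rho(i), i,j = 1..k.
Equivalently, Durbin-Levinson gives phi_{kk} iteratively:
  phi_{11} = rho(1)
  phi_{kk} = [rho(k) - sum_{j=1..k-1} phi_{k-1,j} rho(k-j)]
            / [1 - sum_{j=1..k-1} phi_{k-1,j} rho(j)],
  phi_{k,j} = phi_{k-1,j} - phi_{kk} phi_{k-1,k-j},  j = 1..k-1.
Step k = 1:
  phi_11 = rho(1) = -0.1449.
Step k = 2:
  phi_22 = [rho(2) - phi_11 rho(1)] / [1 - phi_11 rho(1)] = [-0.0955 - (-0.1449)(-0.1449)] / [1 - (-0.1449)(-0.1449)]
         = -0.11649601 / 0.97900399 = -0.118994.
  Update: phi_21 = phi_11 - phi_22 phi_11 = -0.1449 - (-0.118994)(-0.1449) = -0.162142.
Step k = 3:
  phi_33 = [rho(3) - phi_21 rho(2) - phi_22 rho(1)] / [1 - phi_21 rho(1) - phi_22 rho(2)]
    numerator   = -0.3958 - (-0.162142)(-0.0955) - (-0.118994)(-0.1449) = -0.42852688
    denominator = 1 - (-0.162142)(-0.1449) - (-0.118994)(-0.0955) = 0.96514162
  phi_33 = -0.42852688 / 0.96514162 = -0.444.
Therefore phi_{33} = -0.4440.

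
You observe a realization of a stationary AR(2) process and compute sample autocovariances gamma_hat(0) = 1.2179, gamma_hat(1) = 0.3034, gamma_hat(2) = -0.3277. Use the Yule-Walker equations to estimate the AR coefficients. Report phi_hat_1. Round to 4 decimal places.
\hat\phi_{1} = 0.3371

The Yule-Walker equations for an AR(p) process read, in matrix form,
  Gamma_p phi = r_p,   with   (Gamma_p)_{ij} = gamma(|i - j|),
                       (r_p)_i = gamma(i),   i,j = 1..p.
Substitute the sample gammas (Toeplitz matrix and right-hand side of size 2):
  Gamma_p = [[1.2179, 0.3034], [0.3034, 1.2179]]
  r_p     = [0.3034, -0.3277]
Written out:
  1.2179 phi_1 + 0.3034 phi_2 = 0.3034
  0.3034 phi_1 + 1.2179 phi_2 = -0.3277
Solve by Cramer's rule:
  det = gamma(0)^2 - gamma(1)^2 = (1.2179)^2 - (0.3034)^2 = 1.48328041 - 0.09205156 = 1.39122885
  phi_hat_1 = [gamma(1) gamma(0) - gamma(1) gamma(2)] / det = [(0.3034)(1.2179) - (0.3034)(-0.3277)] / 1.39122885 = 0.46893504 / 1.39122885 = 0.3371
  phi_hat_2 = [gamma(0) gamma(2) - gamma(1)^2] / det = [(1.2179)(-0.3277) - (0.3034)^2] / 1.39122885 = -0.49115739 / 1.39122885 = -0.353
So phi_hat = [0.3371, -0.3530].
Therefore phi_hat_1 = 0.3371.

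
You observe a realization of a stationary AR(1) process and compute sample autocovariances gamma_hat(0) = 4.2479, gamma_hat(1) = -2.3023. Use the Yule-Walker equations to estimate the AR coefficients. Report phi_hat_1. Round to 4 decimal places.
\hat\phi_{1} = -0.5420

The Yule-Walker equations for an AR(p) process read, in matrix form,
  Gamma_p phi = r_p,   with   (Gamma_p)_{ij} = gamma(|i - j|),
                       (r_p)_i = gamma(i),   i,j = 1..p.
Substitute the sample gammas (Toeplitz matrix and right-hand side of size 1):
  Gamma_p = [[4.2479]]
  r_p     = [-2.3023]
With p = 1 this is the single equation gamma(0) phi_1 = gamma(1):
  phi_hat_1 = gamma(1) / gamma(0) = -2.3023 / 4.2479 = -0.5420.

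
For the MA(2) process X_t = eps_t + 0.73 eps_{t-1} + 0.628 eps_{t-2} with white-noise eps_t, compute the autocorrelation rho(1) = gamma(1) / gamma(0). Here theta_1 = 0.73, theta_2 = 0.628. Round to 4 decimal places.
\rho(1) = 0.6166

For an MA(q) process with theta_0 = 1, the autocovariance is
  gamma(k) = sigma^2 * sum_{i=0..q-k} theta_i * theta_{i+k},
and rho(k) = gamma(k) / gamma(0). Sigma^2 cancels.
  numerator   = (1)*(0.73) + (0.73)*(0.628) = 1.18844.
  denominator = (1)^2 + (0.73)^2 + (0.628)^2 = 1.927284.
  rho(1) = 1.18844 / 1.927284 = 0.6166.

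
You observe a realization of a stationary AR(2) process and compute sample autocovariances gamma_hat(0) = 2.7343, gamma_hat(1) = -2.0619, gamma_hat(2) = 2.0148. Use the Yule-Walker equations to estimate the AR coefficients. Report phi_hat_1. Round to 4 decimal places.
\hat\phi_{1} = -0.4600

The Yule-Walker equations for an AR(p) process read, in matrix form,
  Gamma_p phi = r_p,   with   (Gamma_p)_{ij} = gamma(|i - j|),
                       (r_p)_i = gamma(i),   i,j = 1..p.
Substitute the sample gammas (Toeplitz matrix and right-hand side of size 2):
  Gamma_p = [[2.7343, -2.0619], [-2.0619, 2.7343]]
  r_p     = [-2.0619, 2.0148]
Written out:
  2.7343 phi_1 - 2.0619 phi_2 = -2.0619
  -2.0619 phi_1 + 2.7343 phi_2 = 2.0148
Solve by Cramer's rule:
  det = gamma(0)^2 - gamma(1)^2 = (2.7343)^2 - (-2.0619)^2 = 7.47639649 - 4.25143161 = 3.22496488
  phi_hat_1 = [gamma(1) gamma(0) - gamma(1) gamma(2)] / det = [(-2.0619)(2.7343) - (-2.0619)(2.0148)] / 3.22496488 = -1.48353705 / 3.22496488 = -0.46
  phi_hat_2 = [gamma(0) gamma(2) - gamma(1)^2] / det = [(2.7343)(2.0148) - (-2.0619)^2] / 3.22496488 = 1.25763603 / 3.22496488 = 0.39
So phi_hat = [-0.4600, 0.3900].
Therefore phi_hat_1 = -0.4600.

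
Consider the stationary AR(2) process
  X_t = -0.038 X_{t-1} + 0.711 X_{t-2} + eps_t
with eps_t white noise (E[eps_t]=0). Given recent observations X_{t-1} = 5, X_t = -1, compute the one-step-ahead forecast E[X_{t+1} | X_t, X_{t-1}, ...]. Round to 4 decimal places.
E[X_{t+1} \mid \mathcal F_t] = 3.5930

For an AR(p) model X_t = c + sum_i phi_i X_{t-i} + eps_t, the
one-step-ahead conditional mean is
  E[X_{t+1} | X_t, ...] = c + sum_i phi_i X_{t+1-i}.
Substitute known values:
  E[X_{t+1} | ...] = (-0.038) * (-1) + (0.711) * (5)
                   = 3.5930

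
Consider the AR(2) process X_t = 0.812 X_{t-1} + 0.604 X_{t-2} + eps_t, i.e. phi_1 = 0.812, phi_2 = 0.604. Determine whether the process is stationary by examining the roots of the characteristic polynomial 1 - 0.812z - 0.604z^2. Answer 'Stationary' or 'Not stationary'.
\text{Not stationary}

The AR(p) characteristic polynomial is P(z) = 1 - 0.812z - 0.604z^2.
Stationarity requires all roots to lie outside the unit circle, i.e. |z| > 1 for every root.
Set 1 + (-0.812) z + (-0.604) z^2 = 0, i.e. a z^2 + b z + c = 0 with a = -0.604, b = -0.812, c = 1.
Discriminant D = b^2 - 4ac = (-0.812)^2 - 4*(-0.604)*1 = 0.659344 - (-2.416) = 3.075344.
D >= 0, so the roots are real: z = (-b +/- sqrt(D)) / (2a) = (0.812 +/- 1.753666) / (-1.208).
  z_1 = (0.812 + 1.753666) / (-1.208) = -2.1239,   |z_1| = 2.1239.
  z_2 = (0.812 - 1.753666) / (-1.208) = 0.7795,   |z_2| = 0.7795.
Moduli of all roots: 2.1239, 0.7795.
All moduli strictly greater than 1? No.
Verdict: Not stationary.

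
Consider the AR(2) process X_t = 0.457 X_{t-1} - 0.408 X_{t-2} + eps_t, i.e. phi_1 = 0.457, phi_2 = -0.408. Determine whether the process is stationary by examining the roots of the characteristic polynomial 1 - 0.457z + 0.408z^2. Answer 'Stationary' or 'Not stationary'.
\text{Stationary}

The AR(p) characteristic polynomial is P(z) = 1 - 0.457z + 0.408z^2.
Stationarity requires all roots to lie outside the unit circle, i.e. |z| > 1 for every root.
Set 1 + (-0.457) z + (0.408) z^2 = 0, i.e. a z^2 + b z + c = 0 with a = 0.408, b = -0.457, c = 1.
Discriminant D = b^2 - 4ac = (-0.457)^2 - 4*(0.408)*1 = 0.208849 - (1.632) = -1.423151.
D < 0, so the roots are the complex-conjugate pair z = (-b +/- i sqrt(-D)) / (2a) = 0.56 +/- 1.462i.
For a conjugate pair |z|^2 = z * conj(z) = (product of roots) = c/a = 1/(0.408) = 2.45098, so |z| = sqrt(2.45098) = 1.5656 for both roots.
Moduli of all roots: 1.5656, 1.5656.
All moduli strictly greater than 1? Yes.
Verdict: Stationary.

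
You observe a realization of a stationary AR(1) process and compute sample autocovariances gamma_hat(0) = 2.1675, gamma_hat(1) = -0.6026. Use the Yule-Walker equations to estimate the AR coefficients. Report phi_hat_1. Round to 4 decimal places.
\hat\phi_{1} = -0.2780

The Yule-Walker equations for an AR(p) process read, in matrix form,
  Gamma_p phi = r_p,   with   (Gamma_p)_{ij} = gamma(|i - j|),
                       (r_p)_i = gamma(i),   i,j = 1..p.
Substitute the sample gammas (Toeplitz matrix and right-hand side of size 1):
  Gamma_p = [[2.1675]]
  r_p     = [-0.6026]
With p = 1 this is the single equation gamma(0) phi_1 = gamma(1):
  phi_hat_1 = gamma(1) / gamma(0) = -0.6026 / 2.1675 = -0.2780.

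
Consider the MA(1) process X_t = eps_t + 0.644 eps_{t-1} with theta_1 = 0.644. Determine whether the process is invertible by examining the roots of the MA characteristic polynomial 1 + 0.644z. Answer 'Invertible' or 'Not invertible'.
\text{Invertible}

The MA(q) characteristic polynomial is P(z) = 1 + 0.644z.
Invertibility requires all roots to lie outside the unit circle, i.e. |z| > 1 for every root.
This is linear in z: 1 + (0.644) z = 0  =>  z = -1/(0.644) = -1.552795,  |z| = 1.552795.
Moduli of all roots: 1.5528.
All moduli strictly greater than 1? Yes.
Verdict: Invertible.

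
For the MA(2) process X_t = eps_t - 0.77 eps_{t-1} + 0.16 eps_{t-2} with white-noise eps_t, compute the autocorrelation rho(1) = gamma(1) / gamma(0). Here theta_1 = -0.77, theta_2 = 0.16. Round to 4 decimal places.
\rho(1) = -0.5519

For an MA(q) process with theta_0 = 1, the autocovariance is
  gamma(k) = sigma^2 * sum_{i=0..q-k} theta_i * theta_{i+k},
and rho(k) = gamma(k) / gamma(0). Sigma^2 cancels.
  numerator   = (1)*(-0.77) + (-0.77)*(0.16) = -0.8932.
  denominator = (1)^2 + (-0.77)^2 + (0.16)^2 = 1.6185.
  rho(1) = -0.8932 / 1.6185 = -0.5519.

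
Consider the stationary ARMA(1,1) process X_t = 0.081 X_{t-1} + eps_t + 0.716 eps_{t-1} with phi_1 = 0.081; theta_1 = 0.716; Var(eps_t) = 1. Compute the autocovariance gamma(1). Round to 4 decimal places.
\gamma(1) = 0.8488

Multiply the model equation by X_{t-k} and take expectations. With theta_0 = psi_0 = 1 and psi_j the MA(infinity) weights, this gives
  gamma(k) - sum_i phi_i gamma(k-i) = c_k,
  c_k = sigma^2 * sum_{j=k..q} theta_j psi_{j-k}   (c_k = 0 for k > q),
using gamma(-m) = gamma(m).
psi-weights needed (psi_j = theta_j + sum_i phi_i psi_{j-i}):
  psi_1 = theta_1 + phi_1 = 0.716 + (0.081) = 0.797
Right-hand sides:
  c_0 = sigma^2 (1 + theta_1 psi_1) = 1 * (1 + (0.716)(0.797)) = 1 * 1.570652 = 1.570652
  c_1 = sigma^2 theta_1 = 1 * (0.716) = 0.716
  c_2 = 0
Equations for k = 0 and k = 1 (AR order 1):
  gamma(0) = phi_1 gamma(1) + c_0
  gamma(1) = phi_1 gamma(0) + c_1
Substituting the second into the first: gamma(0) (1 - phi_1^2) = c_0 + phi_1 c_1, so
  gamma(0) = (c_0 + phi_1 c_1) / (1 - phi_1^2) = (1.570652 + (0.081)(0.716)) / (1 - (0.081)^2) = 1.628648 / 0.993439 = 1.639404.
  gamma(1) = phi_1 gamma(0) + c_1 = (0.081)(1.639404) + (0.716) = 0.848792.
Therefore gamma(1) = 0.8488 (to 4 decimal places).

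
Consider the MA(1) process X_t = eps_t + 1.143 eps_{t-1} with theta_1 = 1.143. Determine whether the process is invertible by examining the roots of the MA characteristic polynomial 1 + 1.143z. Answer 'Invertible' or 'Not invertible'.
\text{Not invertible}

The MA(q) characteristic polynomial is P(z) = 1 + 1.143z.
Invertibility requires all roots to lie outside the unit circle, i.e. |z| > 1 for every root.
This is linear in z: 1 + (1.143) z = 0  =>  z = -1/(1.143) = -0.874891,  |z| = 0.874891.
Moduli of all roots: 0.8749.
All moduli strictly greater than 1? No.
Verdict: Not invertible.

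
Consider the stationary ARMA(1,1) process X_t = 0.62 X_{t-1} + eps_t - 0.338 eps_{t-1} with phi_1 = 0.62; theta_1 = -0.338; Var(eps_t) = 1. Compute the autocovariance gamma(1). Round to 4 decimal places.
\gamma(1) = 0.3621

Multiply the model equation by X_{t-k} and take expectations. With theta_0 = psi_0 = 1 and psi_j the MA(infinity) weights, this gives
  gamma(k) - sum_i phi_i gamma(k-i) = c_k,
  c_k = sigma^2 * sum_{j=k..q} theta_j psi_{j-k}   (c_k = 0 for k > q),
using gamma(-m) = gamma(m).
psi-weights needed (psi_j = theta_j + sum_i phi_i psi_{j-i}):
  psi_1 = theta_1 + phi_1 = -0.338 + (0.62) = 0.282
Right-hand sides:
  c_0 = sigma^2 (1 + theta_1 psi_1) = 1 * (1 + (-0.338)(0.282)) = 1 * 0.904684 = 0.904684
  c_1 = sigma^2 theta_1 = 1 * (-0.338) = -0.338
  c_2 = 0
Equations for k = 0 and k = 1 (AR order 1):
  gamma(0) = phi_1 gamma(1) + c_0
  gamma(1) = phi_1 gamma(0) + c_1
Substituting the second into the first: gamma(0) (1 - phi_1^2) = c_0 + phi_1 c_1, so
  gamma(0) = (c_0 + phi_1 c_1) / (1 - phi_1^2) = (0.904684 + (0.62)(-0.338)) / (1 - (0.62)^2) = 0.695124 / 0.6156 = 1.129181.
  gamma(1) = phi_1 gamma(0) + c_1 = (0.62)(1.129181) + (-0.338) = 0.362092.
Therefore gamma(1) = 0.3621 (to 4 decimal places).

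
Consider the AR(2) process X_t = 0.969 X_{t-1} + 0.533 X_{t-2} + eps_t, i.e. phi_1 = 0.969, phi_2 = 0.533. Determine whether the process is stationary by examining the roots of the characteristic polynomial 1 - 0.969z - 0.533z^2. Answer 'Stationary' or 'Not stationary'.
\text{Not stationary}

The AR(p) characteristic polynomial is P(z) = 1 - 0.969z - 0.533z^2.
Stationarity requires all roots to lie outside the unit circle, i.e. |z| > 1 for every root.
Set 1 + (-0.969) z + (-0.533) z^2 = 0, i.e. a z^2 + b z + c = 0 with a = -0.533, b = -0.969, c = 1.
Discriminant D = b^2 - 4ac = (-0.969)^2 - 4*(-0.533)*1 = 0.938961 - (-2.132) = 3.070961.
D >= 0, so the roots are real: z = (-b +/- sqrt(D)) / (2a) = (0.969 +/- 1.752416) / (-1.066).
  z_1 = (0.969 + 1.752416) / (-1.066) = -2.5529,   |z_1| = 2.5529.
  z_2 = (0.969 - 1.752416) / (-1.066) = 0.7349,   |z_2| = 0.7349.
Moduli of all roots: 2.5529, 0.7349.
All moduli strictly greater than 1? No.
Verdict: Not stationary.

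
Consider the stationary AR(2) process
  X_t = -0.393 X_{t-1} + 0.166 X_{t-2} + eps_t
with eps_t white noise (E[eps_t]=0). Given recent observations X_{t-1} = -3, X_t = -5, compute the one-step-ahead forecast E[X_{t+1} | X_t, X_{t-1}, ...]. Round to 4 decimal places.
E[X_{t+1} \mid \mathcal F_t] = 1.4670

For an AR(p) model X_t = c + sum_i phi_i X_{t-i} + eps_t, the
one-step-ahead conditional mean is
  E[X_{t+1} | X_t, ...] = c + sum_i phi_i X_{t+1-i}.
Substitute known values:
  E[X_{t+1} | ...] = (-0.393) * (-5) + (0.166) * (-3)
                   = 1.4670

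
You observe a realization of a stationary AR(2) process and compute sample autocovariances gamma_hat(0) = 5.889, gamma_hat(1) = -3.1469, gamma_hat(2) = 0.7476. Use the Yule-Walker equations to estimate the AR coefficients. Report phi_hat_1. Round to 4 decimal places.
\hat\phi_{1} = -0.6530

The Yule-Walker equations for an AR(p) process read, in matrix form,
  Gamma_p phi = r_p,   with   (Gamma_p)_{ij} = gamma(|i - j|),
                       (r_p)_i = gamma(i),   i,j = 1..p.
Substitute the sample gammas (Toeplitz matrix and right-hand side of size 2):
  Gamma_p = [[5.889, -3.1469], [-3.1469, 5.889]]
  r_p     = [-3.1469, 0.7476]
Written out:
  5.889 phi_1 - 3.1469 phi_2 = -3.1469
  -3.1469 phi_1 + 5.889 phi_2 = 0.7476
Solve by Cramer's rule:
  det = gamma(0)^2 - gamma(1)^2 = (5.889)^2 - (-3.1469)^2 = 34.680321 - 9.90297961 = 24.77734139
  phi_hat_1 = [gamma(1) gamma(0) - gamma(1) gamma(2)] / det = [(-3.1469)(5.889) - (-3.1469)(0.7476)] / 24.77734139 = -16.17947166 / 24.77734139 = -0.653
  phi_hat_2 = [gamma(0) gamma(2) - gamma(1)^2] / det = [(5.889)(0.7476) - (-3.1469)^2] / 24.77734139 = -5.50036321 / 24.77734139 = -0.222
So phi_hat = [-0.6530, -0.2220].
Therefore phi_hat_1 = -0.6530.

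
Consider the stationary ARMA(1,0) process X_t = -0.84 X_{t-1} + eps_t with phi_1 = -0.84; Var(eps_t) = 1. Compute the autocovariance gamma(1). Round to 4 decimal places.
\gamma(1) = -2.8533

Multiply the model equation by X_{t-k} and take expectations. With theta_0 = psi_0 = 1 and psi_j the MA(infinity) weights, this gives
  gamma(k) - sum_i phi_i gamma(k-i) = c_k,
  c_k = sigma^2 * sum_{j=k..q} theta_j psi_{j-k}   (c_k = 0 for k > q),
using gamma(-m) = gamma(m).
Pure AR (q = 0): c_0 = sigma^2 = 1, c_k = 0 for k >= 1.
Equations for k = 0 and k = 1 (AR order 1):
  gamma(0) = phi_1 gamma(1) + c_0
  gamma(1) = phi_1 gamma(0) + c_1
Substituting the second into the first: gamma(0) (1 - phi_1^2) = c_0 + phi_1 c_1, so
  gamma(0) = c_0 / (1 - phi_1^2) = 1 / (1 - (-0.84)^2) = 1 / 0.2944 = 3.396739.
  gamma(1) = phi_1 gamma(0) = (-0.84)(3.396739) = -2.853261.
Therefore gamma(1) = -2.8533 (to 4 decimal places).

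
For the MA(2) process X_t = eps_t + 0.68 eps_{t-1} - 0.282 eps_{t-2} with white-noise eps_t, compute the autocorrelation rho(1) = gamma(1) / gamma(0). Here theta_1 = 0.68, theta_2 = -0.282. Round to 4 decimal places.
\rho(1) = 0.3166

For an MA(q) process with theta_0 = 1, the autocovariance is
  gamma(k) = sigma^2 * sum_{i=0..q-k} theta_i * theta_{i+k},
and rho(k) = gamma(k) / gamma(0). Sigma^2 cancels.
  numerator   = (1)*(0.68) + (0.68)*(-0.282) = 0.48824.
  denominator = (1)^2 + (0.68)^2 + (-0.282)^2 = 1.541924.
  rho(1) = 0.48824 / 1.541924 = 0.3166.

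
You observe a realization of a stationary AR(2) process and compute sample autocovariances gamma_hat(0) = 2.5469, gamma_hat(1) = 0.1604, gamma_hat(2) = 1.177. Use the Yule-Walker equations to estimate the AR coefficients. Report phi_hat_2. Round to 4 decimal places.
\hat\phi_{2} = 0.4600

The Yule-Walker equations for an AR(p) process read, in matrix form,
  Gamma_p phi = r_p,   with   (Gamma_p)_{ij} = gamma(|i - j|),
                       (r_p)_i = gamma(i),   i,j = 1..p.
Substitute the sample gammas (Toeplitz matrix and right-hand side of size 2):
  Gamma_p = [[2.5469, 0.1604], [0.1604, 2.5469]]
  r_p     = [0.1604, 1.177]
Written out:
  2.5469 phi_1 + 0.1604 phi_2 = 0.1604
  0.1604 phi_1 + 2.5469 phi_2 = 1.177
Solve by Cramer's rule:
  det = gamma(0)^2 - gamma(1)^2 = (2.5469)^2 - (0.1604)^2 = 6.48669961 - 0.02572816 = 6.46097145
  phi_hat_1 = [gamma(1) gamma(0) - gamma(1) gamma(2)] / det = [(0.1604)(2.5469) - (0.1604)(1.177)] / 6.46097145 = 0.21973196 / 6.46097145 = 0.034
  phi_hat_2 = [gamma(0) gamma(2) - gamma(1)^2] / det = [(2.5469)(1.177) - (0.1604)^2] / 6.46097145 = 2.97197314 / 6.46097145 = 0.46
So phi_hat = [0.0340, 0.4600].
Therefore phi_hat_2 = 0.4600.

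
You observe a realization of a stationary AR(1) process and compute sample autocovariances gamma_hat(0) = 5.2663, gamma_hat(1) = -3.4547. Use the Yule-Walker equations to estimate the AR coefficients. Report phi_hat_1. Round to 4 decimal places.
\hat\phi_{1} = -0.6560

The Yule-Walker equations for an AR(p) process read, in matrix form,
  Gamma_p phi = r_p,   with   (Gamma_p)_{ij} = gamma(|i - j|),
                       (r_p)_i = gamma(i),   i,j = 1..p.
Substitute the sample gammas (Toeplitz matrix and right-hand side of size 1):
  Gamma_p = [[5.2663]]
  r_p     = [-3.4547]
With p = 1 this is the single equation gamma(0) phi_1 = gamma(1):
  phi_hat_1 = gamma(1) / gamma(0) = -3.4547 / 5.2663 = -0.6560.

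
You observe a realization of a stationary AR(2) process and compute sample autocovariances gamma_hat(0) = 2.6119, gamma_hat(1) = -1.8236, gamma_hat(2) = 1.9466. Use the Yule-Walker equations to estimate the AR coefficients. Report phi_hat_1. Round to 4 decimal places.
\hat\phi_{1} = -0.3470

The Yule-Walker equations for an AR(p) process read, in matrix form,
  Gamma_p phi = r_p,   with   (Gamma_p)_{ij} = gamma(|i - j|),
                       (r_p)_i = gamma(i),   i,j = 1..p.
Substitute the sample gammas (Toeplitz matrix and right-hand side of size 2):
  Gamma_p = [[2.6119, -1.8236], [-1.8236, 2.6119]]
  r_p     = [-1.8236, 1.9466]
Written out:
  2.6119 phi_1 - 1.8236 phi_2 = -1.8236
  -1.8236 phi_1 + 2.6119 phi_2 = 1.9466
Solve by Cramer's rule:
  det = gamma(0)^2 - gamma(1)^2 = (2.6119)^2 - (-1.8236)^2 = 6.82202161 - 3.32551696 = 3.49650465
  phi_hat_1 = [gamma(1) gamma(0) - gamma(1) gamma(2)] / det = [(-1.8236)(2.6119) - (-1.8236)(1.9466)] / 3.49650465 = -1.21324108 / 3.49650465 = -0.347
  phi_hat_2 = [gamma(0) gamma(2) - gamma(1)^2] / det = [(2.6119)(1.9466) - (-1.8236)^2] / 3.49650465 = 1.75880758 / 3.49650465 = 0.503
So phi_hat = [-0.3470, 0.5030].
Therefore phi_hat_1 = -0.3470.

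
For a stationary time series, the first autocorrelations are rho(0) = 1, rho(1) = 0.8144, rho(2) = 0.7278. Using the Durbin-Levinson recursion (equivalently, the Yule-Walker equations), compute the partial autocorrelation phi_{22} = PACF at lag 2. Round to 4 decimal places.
\phi_{22} = 0.1917

The PACF at lag k is phi_{kk}, the last component of the solution
to the Yule-Walker system G_k phi = r_k where
  (G_k)_{ij} = rho(|i - j|), (r_k)_i = rho(i), i,j = 1..k.
Equivalently, Durbin-Levinson gives phi_{kk} iteratively:
  phi_{11} = rho(1)
  phi_{kk} = [rho(k) - sum_{j=1..k-1} phi_{k-1,j} rho(k-j)]
            / [1 - sum_{j=1..k-1} phi_{k-1,j} rho(j)],
  phi_{k,j} = phi_{k-1,j} - phi_{kk} phi_{k-1,k-j},  j = 1..k-1.
Step k = 1:
  phi_11 = rho(1) = 0.8144.
Step k = 2:
  phi_22 = [rho(2) - phi_11 rho(1)] / [1 - phi_11 rho(1)] = [0.7278 - (0.8144)(0.8144)] / [1 - (0.8144)(0.8144)]
         = 0.06455264 / 0.33675264 = 0.1917.
Therefore phi_{22} = 0.1917.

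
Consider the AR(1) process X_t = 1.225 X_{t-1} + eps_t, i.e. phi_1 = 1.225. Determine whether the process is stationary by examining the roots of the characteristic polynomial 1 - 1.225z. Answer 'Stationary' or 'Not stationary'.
\text{Not stationary}

The AR(p) characteristic polynomial is P(z) = 1 - 1.225z.
Stationarity requires all roots to lie outside the unit circle, i.e. |z| > 1 for every root.
This is linear in z: 1 + (-1.225) z = 0  =>  z = -1/(-1.225) = 0.816327,  |z| = 0.816327.
Moduli of all roots: 0.8163.
All moduli strictly greater than 1? No.
Verdict: Not stationary.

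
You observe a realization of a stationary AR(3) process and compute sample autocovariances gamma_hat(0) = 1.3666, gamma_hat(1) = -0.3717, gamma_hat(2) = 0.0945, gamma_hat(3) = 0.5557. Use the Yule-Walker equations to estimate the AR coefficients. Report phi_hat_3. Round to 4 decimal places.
\hat\phi_{3} = 0.4580

The Yule-Walker equations for an AR(p) process read, in matrix form,
  Gamma_p phi = r_p,   with   (Gamma_p)_{ij} = gamma(|i - j|),
                       (r_p)_i = gamma(i),   i,j = 1..p.
Substitute the sample gammas (Toeplitz matrix and right-hand side of size 3):
  Gamma_p = [[1.3666, -0.3717, 0.0945], [-0.3717, 1.3666, -0.3717], [0.0945, -0.3717, 1.3666]]
  r_p     = [-0.3717, 0.0945, 0.5557]
Written out (R1..R3):
  (R1) 1.3666 phi_1 - 0.3717 phi_2 + 0.0945 phi_3 = -0.3717
  (R2) -0.3717 phi_1 + 1.3666 phi_2 - 0.3717 phi_3 = 0.0945
  (R3) 0.0945 phi_1 - 0.3717 phi_2 + 1.3666 phi_3 = 0.5557
Gaussian elimination:
  R2 <- R2 - (-0.3717/1.3666) R1 = R2 - (-0.271989) R1:  1.265502 phi_2 - 0.345997 phi_3 = -0.006598
  R3 <- R3 - (0.0945/1.3666) R1 = R3 - (0.06915) R1:  -0.345997 phi_2 + 1.360065 phi_3 = 0.581403
  R3 <- R3 - (-0.345997/1.265502) R2 = R3 - (-0.273407) R2:  1.265467 phi_3 = 0.579599
Back-substitution:
  phi_hat_3 = 0.579599 / 1.265467 = 0.458012
  phi_hat_2 = (-0.006598 - (-0.345997)(0.458012)) / 1.265502 = 0.12001
  phi_hat_1 = (-0.3717 - (-0.3717)(0.12001) - (0.0945)(0.458012)) / 1.3666 = -0.271019
So phi_hat = [-0.2710, 0.1200, 0.4580].
Therefore phi_hat_3 = 0.4580.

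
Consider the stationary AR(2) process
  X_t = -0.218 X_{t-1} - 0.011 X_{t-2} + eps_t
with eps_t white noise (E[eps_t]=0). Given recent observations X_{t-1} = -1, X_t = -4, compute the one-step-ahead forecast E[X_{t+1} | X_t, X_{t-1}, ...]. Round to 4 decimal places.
E[X_{t+1} \mid \mathcal F_t] = 0.8830

For an AR(p) model X_t = c + sum_i phi_i X_{t-i} + eps_t, the
one-step-ahead conditional mean is
  E[X_{t+1} | X_t, ...] = c + sum_i phi_i X_{t+1-i}.
Substitute known values:
  E[X_{t+1} | ...] = (-0.218) * (-4) + (-0.011) * (-1)
                   = 0.8830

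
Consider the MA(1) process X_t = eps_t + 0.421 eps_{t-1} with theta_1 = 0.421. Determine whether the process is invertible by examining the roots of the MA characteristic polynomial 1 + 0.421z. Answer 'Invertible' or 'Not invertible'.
\text{Invertible}

The MA(q) characteristic polynomial is P(z) = 1 + 0.421z.
Invertibility requires all roots to lie outside the unit circle, i.e. |z| > 1 for every root.
This is linear in z: 1 + (0.421) z = 0  =>  z = -1/(0.421) = -2.375297,  |z| = 2.375297.
Moduli of all roots: 2.3753.
All moduli strictly greater than 1? Yes.
Verdict: Invertible.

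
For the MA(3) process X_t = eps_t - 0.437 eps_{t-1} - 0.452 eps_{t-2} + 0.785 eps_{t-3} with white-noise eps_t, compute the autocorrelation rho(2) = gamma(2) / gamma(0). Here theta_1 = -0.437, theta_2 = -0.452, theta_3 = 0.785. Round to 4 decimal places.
\rho(2) = -0.3953

For an MA(q) process with theta_0 = 1, the autocovariance is
  gamma(k) = sigma^2 * sum_{i=0..q-k} theta_i * theta_{i+k},
and rho(k) = gamma(k) / gamma(0). Sigma^2 cancels.
  numerator   = (1)*(-0.452) + (-0.437)*(0.785) = -0.795045.
  denominator = (1)^2 + (-0.437)^2 + (-0.452)^2 + (0.785)^2 = 2.011498.
  rho(2) = -0.795045 / 2.011498 = -0.3953.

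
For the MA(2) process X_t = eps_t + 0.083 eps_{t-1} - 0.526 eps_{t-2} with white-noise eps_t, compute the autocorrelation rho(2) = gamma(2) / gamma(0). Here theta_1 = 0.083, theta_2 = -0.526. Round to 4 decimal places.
\rho(2) = -0.4098

For an MA(q) process with theta_0 = 1, the autocovariance is
  gamma(k) = sigma^2 * sum_{i=0..q-k} theta_i * theta_{i+k},
and rho(k) = gamma(k) / gamma(0). Sigma^2 cancels.
  numerator   = (1)*(-0.526) = -0.526.
  denominator = (1)^2 + (0.083)^2 + (-0.526)^2 = 1.283565.
  rho(2) = -0.526 / 1.283565 = -0.4098.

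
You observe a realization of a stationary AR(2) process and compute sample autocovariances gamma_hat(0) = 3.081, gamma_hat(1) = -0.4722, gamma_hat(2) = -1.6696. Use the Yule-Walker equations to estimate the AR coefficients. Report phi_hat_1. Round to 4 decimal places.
\hat\phi_{1} = -0.2420

The Yule-Walker equations for an AR(p) process read, in matrix form,
  Gamma_p phi = r_p,   with   (Gamma_p)_{ij} = gamma(|i - j|),
                       (r_p)_i = gamma(i),   i,j = 1..p.
Substitute the sample gammas (Toeplitz matrix and right-hand side of size 2):
  Gamma_p = [[3.081, -0.4722], [-0.4722, 3.081]]
  r_p     = [-0.4722, -1.6696]
Written out:
  3.081 phi_1 - 0.4722 phi_2 = -0.4722
  -0.4722 phi_1 + 3.081 phi_2 = -1.6696
Solve by Cramer's rule:
  det = gamma(0)^2 - gamma(1)^2 = (3.081)^2 - (-0.4722)^2 = 9.492561 - 0.22297284 = 9.26958816
  phi_hat_1 = [gamma(1) gamma(0) - gamma(1) gamma(2)] / det = [(-0.4722)(3.081) - (-0.4722)(-1.6696)] / 9.26958816 = -2.24323332 / 9.26958816 = -0.242
  phi_hat_2 = [gamma(0) gamma(2) - gamma(1)^2] / det = [(3.081)(-1.6696) - (-0.4722)^2] / 9.26958816 = -5.36701044 / 9.26958816 = -0.579
So phi_hat = [-0.2420, -0.5790].
Therefore phi_hat_1 = -0.2420.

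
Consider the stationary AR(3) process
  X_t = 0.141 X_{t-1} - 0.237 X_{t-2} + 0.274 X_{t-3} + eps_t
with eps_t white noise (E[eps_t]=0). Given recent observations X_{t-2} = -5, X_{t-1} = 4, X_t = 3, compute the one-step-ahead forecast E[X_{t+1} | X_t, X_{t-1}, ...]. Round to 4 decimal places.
E[X_{t+1} \mid \mathcal F_t] = -1.8950

For an AR(p) model X_t = c + sum_i phi_i X_{t-i} + eps_t, the
one-step-ahead conditional mean is
  E[X_{t+1} | X_t, ...] = c + sum_i phi_i X_{t+1-i}.
Substitute known values:
  E[X_{t+1} | ...] = (0.141) * (3) + (-0.237) * (4) + (0.274) * (-5)
                   = -1.8950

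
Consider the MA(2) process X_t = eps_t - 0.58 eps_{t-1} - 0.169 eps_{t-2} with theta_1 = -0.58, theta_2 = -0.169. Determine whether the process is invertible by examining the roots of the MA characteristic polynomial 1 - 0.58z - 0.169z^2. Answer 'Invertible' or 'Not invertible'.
\text{Invertible}

The MA(q) characteristic polynomial is P(z) = 1 - 0.58z - 0.169z^2.
Invertibility requires all roots to lie outside the unit circle, i.e. |z| > 1 for every root.
Set 1 + (-0.58) z + (-0.169) z^2 = 0, i.e. a z^2 + b z + c = 0 with a = -0.169, b = -0.58, c = 1.
Discriminant D = b^2 - 4ac = (-0.58)^2 - 4*(-0.169)*1 = 0.3364 - (-0.676) = 1.0124.
D >= 0, so the roots are real: z = (-b +/- sqrt(D)) / (2a) = (0.58 +/- 1.006181) / (-0.338).
  z_1 = (0.58 + 1.006181) / (-0.338) = -4.6928,   |z_1| = 4.6928.
  z_2 = (0.58 - 1.006181) / (-0.338) = 1.2609,   |z_2| = 1.2609.
Moduli of all roots: 4.6928, 1.2609.
All moduli strictly greater than 1? Yes.
Verdict: Invertible.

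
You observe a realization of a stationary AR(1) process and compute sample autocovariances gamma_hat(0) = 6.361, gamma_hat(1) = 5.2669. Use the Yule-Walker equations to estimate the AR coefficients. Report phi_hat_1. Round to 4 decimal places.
\hat\phi_{1} = 0.8280

The Yule-Walker equations for an AR(p) process read, in matrix form,
  Gamma_p phi = r_p,   with   (Gamma_p)_{ij} = gamma(|i - j|),
                       (r_p)_i = gamma(i),   i,j = 1..p.
Substitute the sample gammas (Toeplitz matrix and right-hand side of size 1):
  Gamma_p = [[6.361]]
  r_p     = [5.2669]
With p = 1 this is the single equation gamma(0) phi_1 = gamma(1):
  phi_hat_1 = gamma(1) / gamma(0) = 5.2669 / 6.361 = 0.8280.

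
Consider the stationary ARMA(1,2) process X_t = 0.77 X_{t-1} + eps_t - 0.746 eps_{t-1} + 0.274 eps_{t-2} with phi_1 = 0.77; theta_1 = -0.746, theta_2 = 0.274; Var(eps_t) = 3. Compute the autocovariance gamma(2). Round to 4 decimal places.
\gamma(2) = 1.2674

Multiply the model equation by X_{t-k} and take expectations. With theta_0 = psi_0 = 1 and psi_j the MA(infinity) weights, this gives
  gamma(k) - sum_i phi_i gamma(k-i) = c_k,
  c_k = sigma^2 * sum_{j=k..q} theta_j psi_{j-k}   (c_k = 0 for k > q),
using gamma(-m) = gamma(m).
psi-weights needed (psi_j = theta_j + sum_i phi_i psi_{j-i}):
  psi_1 = theta_1 + phi_1 = -0.746 + (0.77) = 0.024
  psi_2 = theta_2 + phi_1 psi_1 = 0.274 + (0.77)(0.024) = 0.29248
Right-hand sides:
  c_0 = sigma^2 (1 + theta_1 psi_1 + theta_2 psi_2) = 3 * (1 + (-0.746)(0.024) + (0.274)(0.29248)) = 3 * 1.062236 = 3.186707
  c_1 = sigma^2 (theta_1 + theta_2 psi_1) = 3 * (-0.746 + (0.274)(0.024)) = -2.218272
  c_2 = sigma^2 theta_2 = 3 * (0.274) = 0.822
Equations for k = 0 and k = 1 (AR order 1):
  gamma(0) = phi_1 gamma(1) + c_0
  gamma(1) = phi_1 gamma(0) + c_1
Substituting the second into the first: gamma(0) (1 - phi_1^2) = c_0 + phi_1 c_1, so
  gamma(0) = (c_0 + phi_1 c_1) / (1 - phi_1^2) = (3.186707 + (0.77)(-2.218272)) / (1 - (0.77)^2) = 1.478637 / 0.4071 = 3.632123.
  gamma(1) = phi_1 gamma(0) + c_1 = (0.77)(3.632123) + (-2.218272) = 0.578462.
For k = 2: gamma(2) = phi_1 gamma(1) + c_2
  = (0.77)(0.578462) + (0.822) = 1.267416.
Therefore gamma(2) = 1.2674 (to 4 decimal places).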